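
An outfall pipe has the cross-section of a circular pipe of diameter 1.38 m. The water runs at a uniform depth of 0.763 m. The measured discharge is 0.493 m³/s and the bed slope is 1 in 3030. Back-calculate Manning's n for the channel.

For a circular section of diameter D = 1.38 m at depth y = 0.763 m, the central angle is θ = 2 arccos(1 − 2y/D) = 3.354 rad. Then A = (D²/8)(θ − sin θ) = 0.8484 m² and P = Dθ/2 = 2.314 m.
Hydraulic radius R = A/P = 0.8484/2.314 = 0.3666 m.
Rearranging Manning's equation: n = (1/Q) A R^(2/3) S^(1/2) = (1/0.493) × 0.8484 × 0.3666^(2/3) × √0.00033 = 0.016.

n = 0.016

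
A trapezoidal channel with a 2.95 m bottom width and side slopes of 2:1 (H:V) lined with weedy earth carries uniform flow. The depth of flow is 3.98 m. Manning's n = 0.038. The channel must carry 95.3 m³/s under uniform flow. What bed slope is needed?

With bottom width b = 2.95 m and side slope z = 2: A = (b + zy)y = (2.95 + 2×3.98)×3.98 = 43.42 m²; P = b + 2y√(1+z²) = 2.95 + 2×3.98×2.236 = 20.75 m.
Hydraulic radius R = A/P = 43.42/20.75 = 2.093 m.
From Manning's equation, S = [nQ / (1 A R^(2/3))]² = [0.038 × 95.3 / (1 × 43.42 × 2.093^(2/3))]² = 0.0026.

S = 0.0026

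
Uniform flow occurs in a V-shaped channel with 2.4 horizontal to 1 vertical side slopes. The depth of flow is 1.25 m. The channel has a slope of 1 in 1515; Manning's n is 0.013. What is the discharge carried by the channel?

Q = 5.14 m³/s

For a triangular section with side slope z = 2.4: A = zy² = 2.4×1.25² = 3.75 m²; P = 2y√(1+z²) = 2×1.25×2.6 = 6.5 m.
Hydraulic radius R = A/P = 3.75/6.5 = 0.5769 m.
Manning's equation: Q = (1/n) A R^(2/3) S^(1/2) = (1/0.013) × 3.75 × 0.5769^(2/3) × 0.0006601^(1/2) = 5.14 m³/s.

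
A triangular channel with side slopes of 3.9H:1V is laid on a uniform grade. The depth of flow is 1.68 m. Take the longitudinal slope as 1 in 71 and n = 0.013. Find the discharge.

For a triangular section with side slope z = 3.9: A = zy² = 3.9×1.68² = 11.01 m²; P = 2y√(1+z²) = 2×1.68×4.026 = 13.53 m.
Hydraulic radius R = A/P = 11.01/13.53 = 0.8137 m.
Manning's equation: Q = (1/n) A R^(2/3) S^(1/2) = (1/0.013) × 11.01 × 0.8137^(2/3) × 0.01408^(1/2) = 87.6 m³/s.

Q = 87.6 m³/s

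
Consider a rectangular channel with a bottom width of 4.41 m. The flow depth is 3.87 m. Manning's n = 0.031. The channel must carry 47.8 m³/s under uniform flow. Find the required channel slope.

S = 0.00479

Flow area A = b·y = 4.41 × 3.87 = 17.07 m². Wetted perimeter P = b + 2y = 4.41 + 2×3.87 = 12.15 m.
Hydraulic radius R = A/P = 17.07/12.15 = 1.405 m.
From Manning's equation, S = [nQ / (1 A R^(2/3))]² = [0.031 × 47.8 / (1 × 17.07 × 1.405^(2/3))]² = 0.00479.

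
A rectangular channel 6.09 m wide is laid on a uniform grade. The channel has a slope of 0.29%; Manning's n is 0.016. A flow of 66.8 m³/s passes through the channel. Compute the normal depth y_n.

Manning's equation rearranged: A R^(2/3) = nQ / (1·√S) = 0.016 × 66.8 / (√0.0029) = 19.85.
At y = 2.03 m: A R^(2/3) = 14.1 — low.
At y = 3.02 m: A R^(2/3) = 24.27 — high.
At y = 2.6 m: A R^(2/3) = 19.84 — close enough.

y_n = 2.6 m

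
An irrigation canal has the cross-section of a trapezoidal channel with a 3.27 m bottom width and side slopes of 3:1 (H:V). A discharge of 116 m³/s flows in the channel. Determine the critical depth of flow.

y_c = 2.65 m

At critical depth, Q² T / (g A³) = 1, i.e. A³/T = Q²/g = 116²/9.81 = 1372.
Try y = 3.07 m: A³/T = 2593 — too large.
Try y = 1.91 m: A³/T = 344.8 — too small.
Try y = 2.65 m: A³/T = 1371 — matches.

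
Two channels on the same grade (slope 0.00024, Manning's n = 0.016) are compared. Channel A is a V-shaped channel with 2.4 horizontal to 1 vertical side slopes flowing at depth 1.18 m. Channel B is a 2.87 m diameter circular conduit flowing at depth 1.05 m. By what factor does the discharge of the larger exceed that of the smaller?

Channel A: For a triangular section with side slope z = 2.4: A = zy² = 2.4×1.18² = 3.342 m²; P = 2y√(1+z²) = 2×1.18×2.6 = 6.136 m. Hydraulic radius R = A/P = 3.342/6.136 = 0.5446 m. Q_A = (1/0.016)·3.342·0.5446^(2/3)·√0.00024 = 2.158 m³/s.
Channel B: For a circular section of diameter D = 2.87 m at depth y = 1.05 m, the central angle is θ = 2 arccos(1 − 2y/D) = 2.598 rad. Then A = (D²/8)(θ − sin θ) = 2.143 m² and P = Dθ/2 = 3.729 m. Hydraulic radius R = A/P = 2.143/3.729 = 0.5748 m. Q_B = (1/0.016)·2.143·0.5748^(2/3)·√0.00024 = 1.434 m³/s.
The larger discharge is 2.158 m³/s and the smaller is 1.434 m³/s; the ratio is 1.5.

1.5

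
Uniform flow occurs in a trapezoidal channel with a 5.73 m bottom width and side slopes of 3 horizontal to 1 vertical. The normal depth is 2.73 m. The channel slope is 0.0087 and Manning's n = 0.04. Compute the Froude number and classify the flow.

subcritical

With bottom width b = 5.73 m and side slope z = 3: A = (b + zy)y = (5.73 + 3×2.73)×2.73 = 38 m²; P = b + 2y√(1+z²) = 5.73 + 2×2.73×3.162 = 23 m.
Hydraulic radius R = A/P = 38/23 = 1.653 m.
V = (1/n) R^(2/3) √S = (1/0.04) × 1.653^(2/3) × √0.0087 = 3.259 m/s. Hydraulic depth D_h = A/T = 38/22.11 = 1.719 m.
Froude number Fr = V/√(g·D_h) = 3.259/√(9.81×1.719) = 0.794, which is less than 1, so the flow is subcritical.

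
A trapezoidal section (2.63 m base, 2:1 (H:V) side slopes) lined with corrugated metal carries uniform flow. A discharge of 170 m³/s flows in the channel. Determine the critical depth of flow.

At critical depth, Q² T / (g A³) = 1, i.e. A³/T = Q²/g = 170²/9.81 = 2946.
Try y = 4.17 m: A³/T = 4957 — over.
Try y = 2.67 m: A³/T = 724 — short.
Try y = 3.7 m: A³/T = 2932 — close enough.

y_c = 3.7 m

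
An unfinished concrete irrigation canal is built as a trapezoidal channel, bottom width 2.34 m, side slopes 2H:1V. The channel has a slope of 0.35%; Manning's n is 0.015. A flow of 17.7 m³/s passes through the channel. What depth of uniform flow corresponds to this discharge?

y_n = 1.18 m

Manning's equation rearranged: A R^(2/3) = nQ / (1·√S) = 0.015 × 17.7 / (√0.0035) = 4.488.
Trying y = 0.808 m: A R^(2/3) = 2.112 — short.
Trying y = 1.18 m: A R^(2/3) = 4.489 — matches.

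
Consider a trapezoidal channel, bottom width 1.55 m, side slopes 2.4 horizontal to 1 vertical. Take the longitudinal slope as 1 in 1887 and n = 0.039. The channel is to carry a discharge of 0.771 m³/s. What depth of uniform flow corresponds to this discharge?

Manning's equation rearranged: A R^(2/3) = nQ / (1·√S) = 0.039 × 0.771 / (√0.0005299) = 1.306.
Try y = 0.854 m: A R^(2/3) = 1.97 — too large.
Try y = 0.702 m: A R^(2/3) = 1.307 — ≈ 1.306.

y_n = 0.702 m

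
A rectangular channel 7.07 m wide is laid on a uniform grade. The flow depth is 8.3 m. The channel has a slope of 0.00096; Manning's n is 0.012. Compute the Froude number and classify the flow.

Flow area A = b·y = 7.07 × 8.3 = 58.68 m². Wetted perimeter P = b + 2y = 7.07 + 2×8.3 = 23.67 m.
Hydraulic radius R = A/P = 58.68/23.67 = 2.479 m.
V = (1/n) R^(2/3) √S = (1/0.012) × 2.479^(2/3) × √0.00096 = 4.73 m/s. Hydraulic depth D_h = A/T = 58.68/7.07 = 8.3 m.
Froude number Fr = V/√(g·D_h) = 4.73/√(9.81×8.3) = 0.524, which is less than 1, so the flow is subcritical.

subcritical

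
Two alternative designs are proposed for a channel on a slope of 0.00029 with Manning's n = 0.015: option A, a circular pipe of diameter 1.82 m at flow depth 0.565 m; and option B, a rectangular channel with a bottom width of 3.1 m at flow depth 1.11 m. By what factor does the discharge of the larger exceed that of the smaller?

Channel A: For a circular section of diameter D = 1.82 m at depth y = 0.565 m, the central angle is θ = 2 arccos(1 − 2y/D) = 2.364 rad. Then A = (D²/8)(θ − sin θ) = 0.6883 m² and P = Dθ/2 = 2.151 m. Hydraulic radius R = A/P = 0.6883/2.151 = 0.3199 m. Q_A = (1/0.015)·0.6883·0.3199^(2/3)·√0.00029 = 0.3655 m³/s.
Channel B: Flow area A = b·y = 3.1 × 1.11 = 3.441 m². Wetted perimeter P = b + 2y = 3.1 + 2×1.11 = 5.32 m. Hydraulic radius R = A/P = 3.441/5.32 = 0.6468 m. Q_B = (1/0.015)·3.441·0.6468^(2/3)·√0.00029 = 2.922 m³/s.
The larger discharge is 2.922 m³/s and the smaller is 0.3655 m³/s; the ratio is 7.99.

7.99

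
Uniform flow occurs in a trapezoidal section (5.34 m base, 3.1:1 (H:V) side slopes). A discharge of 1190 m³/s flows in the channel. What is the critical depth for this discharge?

y_c = 7.06 m

At critical depth, Q² T / (g A³) = 1, i.e. A³/T = Q²/g = 1190²/9.81 = 144400.
Trying y = 6.25 m: A³/T = 83600 — low.
Trying y = 8.48 m: A³/T = 333100 — high.
Trying y = 7.06 m: A³/T = 144600 — matches.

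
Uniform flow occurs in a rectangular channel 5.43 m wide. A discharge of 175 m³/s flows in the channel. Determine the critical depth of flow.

y_c = 4.73 m

For a rectangular channel, critical depth y_c = (q²/g)^(1/3) where q = Q/b = 175/5.43 = 32.23 m²/s.
So y_c = (32.23²/9.81)^(1/3) = 4.73 m.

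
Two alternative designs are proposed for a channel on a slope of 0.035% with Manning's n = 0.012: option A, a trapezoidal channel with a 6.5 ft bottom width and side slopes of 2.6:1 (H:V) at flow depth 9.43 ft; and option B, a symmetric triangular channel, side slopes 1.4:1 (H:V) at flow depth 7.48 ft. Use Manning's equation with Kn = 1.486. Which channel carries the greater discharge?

Channel A: With bottom width b = 6.5 ft and side slope z = 2.6: A = (b + zy)y = (6.5 + 2.6×9.43)×9.43 = 292.5 ft²; P = b + 2y√(1+z²) = 6.5 + 2×9.43×2.786 = 59.04 ft. Hydraulic radius R = A/P = 292.5/59.04 = 4.954 ft. Q_A = (1.486/0.012)·292.5·4.954^(2/3)·√0.00035 = 1969 ft³/s.
Channel B: For a triangular section with side slope z = 1.4: A = zy² = 1.4×7.48² = 78.33 ft²; P = 2y√(1+z²) = 2×7.48×1.72 = 25.74 ft. Hydraulic radius R = A/P = 78.33/25.74 = 3.043 ft. Q_B = (1.486/0.012)·78.33·3.043^(2/3)·√0.00035 = 381.1 ft³/s.
Q_A = 1969 ft³/s vs Q_B = 381.1 ft³/s, so channel A carries more.

channel A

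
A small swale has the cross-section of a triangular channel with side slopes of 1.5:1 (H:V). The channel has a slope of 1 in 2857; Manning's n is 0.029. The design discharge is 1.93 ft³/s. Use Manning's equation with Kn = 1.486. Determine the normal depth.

Manning's equation rearranged: A R^(2/3) = nQ / (1.486·√S) = 0.029 × 1.93 / (1.486 × √0.00035) = 2.013.
At y = 1.7 ft: A R^(2/3) = 3.441 — too large.
At y = 1.39 ft: A R^(2/3) = 2.012 — matches.

y_n = 1.39 ft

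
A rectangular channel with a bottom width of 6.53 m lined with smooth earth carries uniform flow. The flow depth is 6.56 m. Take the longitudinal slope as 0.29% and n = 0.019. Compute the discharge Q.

Q = 204 m³/s

Flow area A = b·y = 6.53 × 6.56 = 42.84 m². Wetted perimeter P = b + 2y = 6.53 + 2×6.56 = 19.65 m.
Hydraulic radius R = A/P = 42.84/19.65 = 2.18 m.
Manning's equation: Q = (1/n) A R^(2/3) S^(1/2) = (1/0.019) × 42.84 × 2.18^(2/3) × 0.0029^(1/2) = 204 m³/s.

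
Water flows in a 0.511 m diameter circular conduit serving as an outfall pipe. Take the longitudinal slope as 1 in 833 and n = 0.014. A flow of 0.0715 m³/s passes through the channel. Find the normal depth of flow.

Manning's equation rearranged: A R^(2/3) = nQ / (1·√S) = 0.014 × 0.0715 / (√0.0012) = 0.02889.
Try y = 0.337 m: A R^(2/3) = 0.04017 — over.
Try y = 0.197 m: A R^(2/3) = 0.01638 — short.
Try y = 0.272 m: A R^(2/3) = 0.02888 — close enough.

y_n = 0.272 m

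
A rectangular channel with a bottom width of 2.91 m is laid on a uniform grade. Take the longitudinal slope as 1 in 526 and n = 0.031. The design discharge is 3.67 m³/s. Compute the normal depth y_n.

y_n = 1.19 m

Manning's equation rearranged: A R^(2/3) = nQ / (1·√S) = 0.031 × 3.67 / (√0.001901) = 2.609.
At y = 0.828 m: A R^(2/3) = 1.573 — too small.
At y = 1.51 m: A R^(2/3) = 3.598 — too large.
At y = 1.19 m: A R^(2/3) = 2.611 — ≈ 2.609.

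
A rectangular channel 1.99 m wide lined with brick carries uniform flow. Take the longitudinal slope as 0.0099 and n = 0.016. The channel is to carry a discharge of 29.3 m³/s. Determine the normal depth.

Manning's equation rearranged: A R^(2/3) = nQ / (1·√S) = 0.016 × 29.3 / (√0.0099) = 4.712.
Trying y = 2.46 m: A R^(2/3) = 3.89 — short.
Trying y = 3.36 m: A R^(2/3) = 5.606 — over.
Trying y = 2.89 m: A R^(2/3) = 4.706 — ≈ 4.712.

y_n = 2.89 m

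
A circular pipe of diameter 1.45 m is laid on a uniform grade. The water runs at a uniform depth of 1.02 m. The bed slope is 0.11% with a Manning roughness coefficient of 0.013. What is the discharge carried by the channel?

Q = 1.8 m³/s

For a circular section of diameter D = 1.45 m at depth y = 1.02 m, the central angle is θ = 2 arccos(1 − 2y/D) = 3.98 rad. Then A = (D²/8)(θ − sin θ) = 1.241 m² and P = Dθ/2 = 2.885 m.
Hydraulic radius R = A/P = 1.241/2.885 = 0.4302 m.
Manning's equation: Q = (1/n) A R^(2/3) S^(1/2) = (1/0.013) × 1.241 × 0.4302^(2/3) × 0.0011^(1/2) = 1.8 m³/s.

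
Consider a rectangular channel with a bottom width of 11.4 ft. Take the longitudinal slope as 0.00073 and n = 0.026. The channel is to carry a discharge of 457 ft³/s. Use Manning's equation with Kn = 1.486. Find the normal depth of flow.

y_n = 10.8 ft

Manning's equation rearranged: A R^(2/3) = nQ / (1.486·√S) = 0.026 × 457 / (1.486 × √0.00073) = 295.9.
At y = 8.49 ft: A R^(2/3) = 219.3 — low.
At y = 12.2 ft: A R^(2/3) = 343.7 — high.
At y = 10.8 ft: A R^(2/3) = 296.2 — matches.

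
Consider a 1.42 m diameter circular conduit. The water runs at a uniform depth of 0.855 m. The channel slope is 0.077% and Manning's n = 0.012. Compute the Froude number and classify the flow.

subcritical

For a circular section of diameter D = 1.42 m at depth y = 0.855 m, the central angle is θ = 2 arccos(1 − 2y/D) = 3.553 rad. Then A = (D²/8)(θ − sin θ) = 0.9963 m² and P = Dθ/2 = 2.523 m.
Hydraulic radius R = A/P = 0.9963/2.523 = 0.395 m.
V = (1/n) R^(2/3) √S = (1/0.012) × 0.395^(2/3) × √0.00077 = 1.245 m/s. Hydraulic depth D_h = A/T = 0.9963/1.39 = 0.7167 m.
Froude number Fr = V/√(g·D_h) = 1.245/√(9.81×0.7167) = 0.469, which is less than 1, so the flow is subcritical.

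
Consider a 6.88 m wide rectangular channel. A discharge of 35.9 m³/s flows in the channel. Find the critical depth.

y_c = 1.41 m

For a rectangular channel, critical depth y_c = (q²/g)^(1/3) where q = Q/b = 35.9/6.88 = 5.218 m²/s.
So y_c = (5.218²/9.81)^(1/3) = 1.41 m.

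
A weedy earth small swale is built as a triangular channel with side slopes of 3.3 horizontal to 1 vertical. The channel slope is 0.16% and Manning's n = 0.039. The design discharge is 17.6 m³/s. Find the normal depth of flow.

Manning's equation rearranged: A R^(2/3) = nQ / (1·√S) = 0.039 × 17.6 / (√0.0016) = 17.16.
At y = 1.62 m: A R^(2/3) = 7.308 — short.
At y = 2.68 m: A R^(2/3) = 27.98 — over.
At y = 2.23 m: A R^(2/3) = 17.14 — close enough.

y_n = 2.23 m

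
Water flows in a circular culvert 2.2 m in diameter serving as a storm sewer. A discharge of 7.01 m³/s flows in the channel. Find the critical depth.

At critical depth, Q² T / (g A³) = 1, i.e. A³/T = Q²/g = 7.01²/9.81 = 5.009.
Trying y = 0.913 m: A³/T = 1.53 — too small.
Trying y = 1.25 m: A³/T = 5.086 — ≈ 5.009.

y_c = 1.25 m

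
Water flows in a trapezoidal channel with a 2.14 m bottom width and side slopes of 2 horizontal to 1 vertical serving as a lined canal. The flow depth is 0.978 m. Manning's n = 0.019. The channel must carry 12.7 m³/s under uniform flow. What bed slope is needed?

S = 0.00694

With bottom width b = 2.14 m and side slope z = 2: A = (b + zy)y = (2.14 + 2×0.978)×0.978 = 4.006 m²; P = b + 2y√(1+z²) = 2.14 + 2×0.978×2.236 = 6.514 m.
Hydraulic radius R = A/P = 4.006/6.514 = 0.615 m.
From Manning's equation, S = [nQ / (1 A R^(2/3))]² = [0.019 × 12.7 / (1 × 4.006 × 0.615^(2/3))]² = 0.00694.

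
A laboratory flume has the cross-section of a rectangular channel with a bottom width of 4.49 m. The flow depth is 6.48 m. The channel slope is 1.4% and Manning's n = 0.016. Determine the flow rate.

Q = 303 m³/s

Flow area A = b·y = 4.49 × 6.48 = 29.1 m². Wetted perimeter P = b + 2y = 4.49 + 2×6.48 = 17.45 m.
Hydraulic radius R = A/P = 29.1/17.45 = 1.667 m.
Manning's equation: Q = (1/n) A R^(2/3) S^(1/2) = (1/0.016) × 29.1 × 1.667^(2/3) × 0.014^(1/2) = 303 m³/s.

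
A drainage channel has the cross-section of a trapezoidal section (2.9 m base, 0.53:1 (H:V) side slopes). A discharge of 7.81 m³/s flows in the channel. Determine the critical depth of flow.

At critical depth, Q² T / (g A³) = 1, i.e. A³/T = Q²/g = 7.81²/9.81 = 6.218.
Try y = 0.705 m: A³/T = 3.37 — short.
Try y = 1.02 m: A³/T = 10.86 — over.
Try y = 0.856 m: A³/T = 6.214 — ≈ 6.218.

y_c = 0.856 m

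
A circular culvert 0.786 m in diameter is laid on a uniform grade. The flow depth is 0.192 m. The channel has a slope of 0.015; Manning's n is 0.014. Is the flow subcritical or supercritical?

For a circular section of diameter D = 0.786 m at depth y = 0.192 m, the central angle is θ = 2 arccos(1 − 2y/D) = 2.068 rad. Then A = (D²/8)(θ − sin θ) = 0.09181 m² and P = Dθ/2 = 0.8127 m.
Hydraulic radius R = A/P = 0.09181/0.8127 = 0.113 m.
V = (1/n) R^(2/3) √S = (1/0.014) × 0.113^(2/3) × √0.015 = 2.044 m/s. Hydraulic depth D_h = A/T = 0.09181/0.6754 = 0.1359 m.
Froude number Fr = V/√(g·D_h) = 2.044/√(9.81×0.1359) = 1.77, which is greater than 1, so the flow is supercritical.

supercritical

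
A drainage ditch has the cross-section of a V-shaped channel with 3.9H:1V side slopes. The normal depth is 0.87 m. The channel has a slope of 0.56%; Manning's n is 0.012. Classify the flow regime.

For a triangular section with side slope z = 3.9: A = zy² = 3.9×0.87² = 2.952 m²; P = 2y√(1+z²) = 2×0.87×4.026 = 7.006 m.
Hydraulic radius R = A/P = 2.952/7.006 = 0.4214 m.
V = (1/n) R^(2/3) √S = (1/0.012) × 0.4214^(2/3) × √0.0056 = 3.505 m/s. Hydraulic depth D_h = A/T = 2.952/6.786 = 0.435 m.
Froude number Fr = V/√(g·D_h) = 3.505/√(9.81×0.435) = 1.7, which is greater than 1, so the flow is supercritical.

supercritical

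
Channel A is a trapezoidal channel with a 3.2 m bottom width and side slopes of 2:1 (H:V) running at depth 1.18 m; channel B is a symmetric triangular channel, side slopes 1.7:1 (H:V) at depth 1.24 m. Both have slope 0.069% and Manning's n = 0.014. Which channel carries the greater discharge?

Channel A: With bottom width b = 3.2 m and side slope z = 2: A = (b + zy)y = (3.2 + 2×1.18)×1.18 = 6.561 m²; P = b + 2y√(1+z²) = 3.2 + 2×1.18×2.236 = 8.477 m. Hydraulic radius R = A/P = 6.561/8.477 = 0.7739 m. Q_A = (1/0.014)·6.561·0.7739^(2/3)·√0.00069 = 10.38 m³/s.
Channel B: For a triangular section with side slope z = 1.7: A = zy² = 1.7×1.24² = 2.614 m²; P = 2y√(1+z²) = 2×1.24×1.972 = 4.891 m. Hydraulic radius R = A/P = 2.614/4.891 = 0.5344 m. Q_B = (1/0.014)·2.614·0.5344^(2/3)·√0.00069 = 3.23 m³/s.
Q_A = 10.38 m³/s vs Q_B = 3.23 m³/s, so channel A carries more.

channel A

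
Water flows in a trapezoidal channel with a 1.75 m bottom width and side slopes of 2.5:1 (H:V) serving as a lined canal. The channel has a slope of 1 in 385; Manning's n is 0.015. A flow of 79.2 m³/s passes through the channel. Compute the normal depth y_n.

y_n = 2.47 m

Manning's equation rearranged: A R^(2/3) = nQ / (1·√S) = 0.015 × 79.2 / (√0.002597) = 23.31.
At y = 1.68 m: A R^(2/3) = 9.495 — low.
At y = 2.89 m: A R^(2/3) = 33.96 — high.
At y = 2.47 m: A R^(2/3) = 23.32 — close enough.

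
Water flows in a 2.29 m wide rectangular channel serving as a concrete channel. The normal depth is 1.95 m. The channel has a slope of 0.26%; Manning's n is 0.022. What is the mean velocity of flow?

Flow area A = b·y = 2.29 × 1.95 = 4.465 m². Wetted perimeter P = b + 2y = 2.29 + 2×1.95 = 6.19 m.
Hydraulic radius R = A/P = 4.465/6.19 = 0.7214 m.
From Manning's equation, V = (1/n) R^(2/3) S^(1/2) = (1/0.022) × 0.7214^(2/3) × 0.0026^(1/2) = 1.86 m/s.

V = 1.86 m/s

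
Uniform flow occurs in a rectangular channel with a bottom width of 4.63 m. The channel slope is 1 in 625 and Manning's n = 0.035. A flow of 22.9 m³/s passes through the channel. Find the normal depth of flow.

y_n = 3.48 m

Manning's equation rearranged: A R^(2/3) = nQ / (1·√S) = 0.035 × 22.9 / (√0.0016) = 20.04.
Try y = 4.13 m: A R^(2/3) = 24.87 — high.
Try y = 2.91 m: A R^(2/3) = 15.96 — low.
Try y = 3.48 m: A R^(2/3) = 20.07 — close enough.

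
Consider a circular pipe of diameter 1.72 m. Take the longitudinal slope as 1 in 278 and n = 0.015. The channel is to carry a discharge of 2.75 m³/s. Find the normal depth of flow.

y_n = 0.88 m

Manning's equation rearranged: A R^(2/3) = nQ / (1·√S) = 0.015 × 2.75 / (√0.003597) = 0.6878.
At y = 0.972 m: A R^(2/3) = 0.8098 — too large.
At y = 0.724 m: A R^(2/3) = 0.4894 — too small.
At y = 0.88 m: A R^(2/3) = 0.6881 — matches.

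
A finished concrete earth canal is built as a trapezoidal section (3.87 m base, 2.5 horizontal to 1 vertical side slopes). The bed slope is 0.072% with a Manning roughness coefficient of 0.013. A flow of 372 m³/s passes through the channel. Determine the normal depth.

y_n = 5.3 m

Manning's equation rearranged: A R^(2/3) = nQ / (1·√S) = 0.013 × 372 / (√0.00072) = 180.2.
Try y = 4.53 m: A R^(2/3) = 124.6 — too small.
Try y = 5.75 m: A R^(2/3) = 218.8 — too large.
Try y = 5.3 m: A R^(2/3) = 180.2 — ≈ 180.2.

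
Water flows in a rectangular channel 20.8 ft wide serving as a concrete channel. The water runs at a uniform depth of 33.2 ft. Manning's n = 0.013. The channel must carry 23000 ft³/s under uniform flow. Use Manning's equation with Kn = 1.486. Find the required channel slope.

Flow area A = b·y = 20.8 × 33.2 = 690.6 ft². Wetted perimeter P = b + 2y = 20.8 + 2×33.2 = 87.2 ft.
Hydraulic radius R = A/P = 690.6/87.2 = 7.919 ft.
From Manning's equation, S = [nQ / (1.486 A R^(2/3))]² = [0.013 × 23000 / (1.486 × 690.6 × 7.919^(2/3))]² = 0.00538.

S = 0.00538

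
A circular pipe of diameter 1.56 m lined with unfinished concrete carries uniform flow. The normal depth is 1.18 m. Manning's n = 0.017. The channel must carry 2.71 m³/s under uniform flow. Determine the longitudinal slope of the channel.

For a circular section of diameter D = 1.56 m at depth y = 1.18 m, the central angle is θ = 2 arccos(1 − 2y/D) = 4.219 rad. Then A = (D²/8)(θ − sin θ) = 1.551 m² and P = Dθ/2 = 3.29 m.
Hydraulic radius R = A/P = 1.551/3.29 = 0.4714 m.
From Manning's equation, S = [nQ / (1 A R^(2/3))]² = [0.017 × 2.71 / (1 × 1.551 × 0.4714^(2/3))]² = 0.0024.

S = 0.0024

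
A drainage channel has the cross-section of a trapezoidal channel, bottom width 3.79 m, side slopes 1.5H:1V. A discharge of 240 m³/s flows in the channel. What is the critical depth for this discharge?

y_c = 4.45 m

At critical depth, Q² T / (g A³) = 1, i.e. A³/T = Q²/g = 240²/9.81 = 5872.
Trying y = 3.5 m: A³/T = 2217 — low.
Trying y = 5.62 m: A³/T = 15690 — high.
Trying y = 4.45 m: A³/T = 5892 — matches.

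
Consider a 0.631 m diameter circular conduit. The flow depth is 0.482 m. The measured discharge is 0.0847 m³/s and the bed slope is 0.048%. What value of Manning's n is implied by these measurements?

n = 0.022

For a circular section of diameter D = 0.631 m at depth y = 0.482 m, the central angle is θ = 2 arccos(1 − 2y/D) = 4.253 rad. Then A = (D²/8)(θ − sin θ) = 0.2563 m² and P = Dθ/2 = 1.342 m.
Hydraulic radius R = A/P = 0.2563/1.342 = 0.191 m.
Rearranging Manning's equation: n = (1/Q) A R^(2/3) S^(1/2) = (1/0.0847) × 0.2563 × 0.191^(2/3) × √0.00048 = 0.022.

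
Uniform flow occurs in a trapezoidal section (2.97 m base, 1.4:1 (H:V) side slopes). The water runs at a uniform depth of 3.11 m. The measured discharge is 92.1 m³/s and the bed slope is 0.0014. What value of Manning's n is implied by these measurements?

With bottom width b = 2.97 m and side slope z = 1.4: A = (b + zy)y = (2.97 + 1.4×3.11)×3.11 = 22.78 m²; P = b + 2y√(1+z²) = 2.97 + 2×3.11×1.72 = 13.67 m.
Hydraulic radius R = A/P = 22.78/13.67 = 1.666 m.
Rearranging Manning's equation: n = (1/Q) A R^(2/3) S^(1/2) = (1/92.1) × 22.78 × 1.666^(2/3) × √0.0014 = 0.013.

n = 0.013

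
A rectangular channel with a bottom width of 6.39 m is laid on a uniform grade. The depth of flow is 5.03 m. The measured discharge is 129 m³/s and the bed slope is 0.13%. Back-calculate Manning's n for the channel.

n = 0.014

Flow area A = b·y = 6.39 × 5.03 = 32.14 m². Wetted perimeter P = b + 2y = 6.39 + 2×5.03 = 16.45 m.
Hydraulic radius R = A/P = 32.14/16.45 = 1.954 m.
Rearranging Manning's equation: n = (1/Q) A R^(2/3) S^(1/2) = (1/129) × 32.14 × 1.954^(2/3) × √0.0013 = 0.014.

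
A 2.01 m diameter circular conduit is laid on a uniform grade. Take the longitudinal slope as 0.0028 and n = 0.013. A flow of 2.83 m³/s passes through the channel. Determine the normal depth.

y_n = 0.817 m

Manning's equation rearranged: A R^(2/3) = nQ / (1·√S) = 0.013 × 2.83 / (√0.0028) = 0.6953.
Try y = 0.946 m: A R^(2/3) = 0.9037 — high.
Try y = 0.634 m: A R^(2/3) = 0.4326 — low.
Try y = 0.817 m: A R^(2/3) = 0.6959 — close enough.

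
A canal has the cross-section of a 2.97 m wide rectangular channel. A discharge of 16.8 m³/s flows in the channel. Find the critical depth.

For a rectangular channel, critical depth y_c = (q²/g)^(1/3) where q = Q/b = 16.8/2.97 = 5.657 m²/s.
So y_c = (5.657²/9.81)^(1/3) = 1.48 m.

y_c = 1.48 m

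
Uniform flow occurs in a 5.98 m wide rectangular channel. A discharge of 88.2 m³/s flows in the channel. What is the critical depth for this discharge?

y_c = 2.81 m

For a rectangular channel, critical depth y_c = (q²/g)^(1/3) where q = Q/b = 88.2/5.98 = 14.75 m²/s.
So y_c = (14.75²/9.81)^(1/3) = 2.81 m.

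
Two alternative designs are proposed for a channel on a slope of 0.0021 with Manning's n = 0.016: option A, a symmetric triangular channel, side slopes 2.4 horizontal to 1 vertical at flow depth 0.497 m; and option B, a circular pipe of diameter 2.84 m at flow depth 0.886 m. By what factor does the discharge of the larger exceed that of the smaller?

4.79

Channel A: For a triangular section with side slope z = 2.4: A = zy² = 2.4×0.497² = 0.5928 m²; P = 2y√(1+z²) = 2×0.497×2.6 = 2.584 m. Hydraulic radius R = A/P = 0.5928/2.584 = 0.2294 m. Q_A = (1/0.016)·0.5928·0.2294^(2/3)·√0.0021 = 0.6362 m³/s.
Channel B: For a circular section of diameter D = 2.84 m at depth y = 0.886 m, the central angle is θ = 2 arccos(1 − 2y/D) = 2.371 rad. Then A = (D²/8)(θ − sin θ) = 1.687 m² and P = Dθ/2 = 3.366 m. Hydraulic radius R = A/P = 1.687/3.366 = 0.5013 m. Q_B = (1/0.016)·1.687·0.5013^(2/3)·√0.0021 = 3.05 m³/s.
The larger discharge is 3.05 m³/s and the smaller is 0.6362 m³/s; the ratio is 4.79.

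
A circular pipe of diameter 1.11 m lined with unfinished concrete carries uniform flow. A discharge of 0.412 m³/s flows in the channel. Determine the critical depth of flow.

y_c = 0.35 m

At critical depth, Q² T / (g A³) = 1, i.e. A³/T = Q²/g = 0.412²/9.81 = 0.0173.
Trying y = 0.411 m: A³/T = 0.03226 — too large.
Trying y = 0.25 m: A³/T = 0.004688 — too small.
Trying y = 0.35 m: A³/T = 0.01735 — matches.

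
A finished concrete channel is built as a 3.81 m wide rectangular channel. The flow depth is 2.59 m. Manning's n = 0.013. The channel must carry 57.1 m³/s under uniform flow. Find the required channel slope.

S = 0.005

Flow area A = b·y = 3.81 × 2.59 = 9.868 m². Wetted perimeter P = b + 2y = 3.81 + 2×2.59 = 8.99 m.
Hydraulic radius R = A/P = 9.868/8.99 = 1.098 m.
From Manning's equation, S = [nQ / (1 A R^(2/3))]² = [0.013 × 57.1 / (1 × 9.868 × 1.098^(2/3))]² = 0.005.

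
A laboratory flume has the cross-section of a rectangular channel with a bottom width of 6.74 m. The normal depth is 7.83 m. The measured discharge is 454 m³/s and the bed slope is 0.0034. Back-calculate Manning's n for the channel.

Flow area A = b·y = 6.74 × 7.83 = 52.77 m². Wetted perimeter P = b + 2y = 6.74 + 2×7.83 = 22.4 m.
Hydraulic radius R = A/P = 52.77/22.4 = 2.356 m.
Rearranging Manning's equation: n = (1/Q) A R^(2/3) S^(1/2) = (1/454) × 52.77 × 2.356^(2/3) × √0.0034 = 0.012.

n = 0.012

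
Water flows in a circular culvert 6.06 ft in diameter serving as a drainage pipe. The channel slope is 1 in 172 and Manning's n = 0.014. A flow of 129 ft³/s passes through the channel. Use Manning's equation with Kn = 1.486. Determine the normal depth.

Manning's equation rearranged: A R^(2/3) = nQ / (1.486·√S) = 0.014 × 129 / (1.486 × √0.005814) = 15.94.
Try y = 2.23 ft: A R^(2/3) = 10.99 — low.
Try y = 3.12 ft: A R^(2/3) = 19.99 — high.
Try y = 2.74 ft: A R^(2/3) = 15.98 — matches.

y_n = 2.74 ft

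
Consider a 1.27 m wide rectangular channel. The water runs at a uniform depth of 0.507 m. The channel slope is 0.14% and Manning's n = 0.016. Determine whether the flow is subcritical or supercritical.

subcritical

Flow area A = b·y = 1.27 × 0.507 = 0.6439 m². Wetted perimeter P = b + 2y = 1.27 + 2×0.507 = 2.284 m.
Hydraulic radius R = A/P = 0.6439/2.284 = 0.2819 m.
V = (1/n) R^(2/3) √S = (1/0.016) × 0.2819^(2/3) × √0.0014 = 1.005 m/s. Hydraulic depth D_h = A/T = 0.6439/1.27 = 0.507 m.
Froude number Fr = V/√(g·D_h) = 1.005/√(9.81×0.507) = 0.451, which is less than 1, so the flow is subcritical.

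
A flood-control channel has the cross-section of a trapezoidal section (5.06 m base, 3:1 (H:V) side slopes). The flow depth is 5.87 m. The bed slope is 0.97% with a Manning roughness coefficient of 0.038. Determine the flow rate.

With bottom width b = 5.06 m and side slope z = 3: A = (b + zy)y = (5.06 + 3×5.87)×5.87 = 133.1 m²; P = b + 2y√(1+z²) = 5.06 + 2×5.87×3.162 = 42.19 m.
Hydraulic radius R = A/P = 133.1/42.19 = 3.154 m.
Manning's equation: Q = (1/n) A R^(2/3) S^(1/2) = (1/0.038) × 133.1 × 3.154^(2/3) × 0.0097^(1/2) = 742 m³/s.

Q = 742 m³/s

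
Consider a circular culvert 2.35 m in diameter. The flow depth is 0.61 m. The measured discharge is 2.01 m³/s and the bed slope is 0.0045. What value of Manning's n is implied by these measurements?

For a circular section of diameter D = 2.35 m at depth y = 0.61 m, the central angle is θ = 2 arccos(1 − 2y/D) = 2.138 rad. Then A = (D²/8)(θ − sin θ) = 0.894 m² and P = Dθ/2 = 2.513 m.
Hydraulic radius R = A/P = 0.894/2.513 = 0.3558 m.
Rearranging Manning's equation: n = (1/Q) A R^(2/3) S^(1/2) = (1/2.01) × 0.894 × 0.3558^(2/3) × √0.0045 = 0.015.

n = 0.015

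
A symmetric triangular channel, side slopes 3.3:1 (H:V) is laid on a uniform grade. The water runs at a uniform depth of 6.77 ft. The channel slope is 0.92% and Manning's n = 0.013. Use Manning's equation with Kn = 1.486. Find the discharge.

Q = 3630 ft³/s

For a triangular section with side slope z = 3.3: A = zy² = 3.3×6.77² = 151.2 ft²; P = 2y√(1+z²) = 2×6.77×3.448 = 46.69 ft.
Hydraulic radius R = A/P = 151.2/46.69 = 3.24 ft.
Manning's equation: Q = (1.486/n) A R^(2/3) S^(1/2) = (1.486/0.013) × 151.2 × 3.24^(2/3) × 0.0092^(1/2) = 3630 ft³/s.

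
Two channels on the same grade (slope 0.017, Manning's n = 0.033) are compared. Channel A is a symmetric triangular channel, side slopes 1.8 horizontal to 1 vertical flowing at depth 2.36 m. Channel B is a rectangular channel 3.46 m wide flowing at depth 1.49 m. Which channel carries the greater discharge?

channel A

Channel A: For a triangular section with side slope z = 1.8: A = zy² = 1.8×2.36² = 10.03 m²; P = 2y√(1+z²) = 2×2.36×2.059 = 9.719 m. Hydraulic radius R = A/P = 10.03/9.719 = 1.032 m. Q_A = (1/0.033)·10.03·1.032^(2/3)·√0.017 = 40.44 m³/s.
Channel B: Flow area A = b·y = 3.46 × 1.49 = 5.155 m². Wetted perimeter P = b + 2y = 3.46 + 2×1.49 = 6.44 m. Hydraulic radius R = A/P = 5.155/6.44 = 0.8005 m. Q_B = (1/0.033)·5.155·0.8005^(2/3)·√0.017 = 17.56 m³/s.
Q_A = 40.44 m³/s vs Q_B = 17.56 m³/s, so channel A carries more.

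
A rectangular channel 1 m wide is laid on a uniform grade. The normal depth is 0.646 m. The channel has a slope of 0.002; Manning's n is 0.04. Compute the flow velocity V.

V = 0.481 m/s

Flow area A = b·y = 1 × 0.646 = 0.646 m². Wetted perimeter P = b + 2y = 1 + 2×0.646 = 2.292 m.
Hydraulic radius R = A/P = 0.646/2.292 = 0.2818 m.
From Manning's equation, V = (1/n) R^(2/3) S^(1/2) = (1/0.04) × 0.2818^(2/3) × 0.002^(1/2) = 0.481 m/s.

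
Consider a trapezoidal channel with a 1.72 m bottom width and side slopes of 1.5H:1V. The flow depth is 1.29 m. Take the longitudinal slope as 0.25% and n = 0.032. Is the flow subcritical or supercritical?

subcritical

With bottom width b = 1.72 m and side slope z = 1.5: A = (b + zy)y = (1.72 + 1.5×1.29)×1.29 = 4.715 m²; P = b + 2y√(1+z²) = 1.72 + 2×1.29×1.803 = 6.371 m.
Hydraulic radius R = A/P = 4.715/6.371 = 0.74 m.
V = (1/n) R^(2/3) √S = (1/0.032) × 0.74^(2/3) × √0.0025 = 1.278 m/s. Hydraulic depth D_h = A/T = 4.715/5.59 = 0.8435 m.
Froude number Fr = V/√(g·D_h) = 1.278/√(9.81×0.8435) = 0.444, which is less than 1, so the flow is subcritical.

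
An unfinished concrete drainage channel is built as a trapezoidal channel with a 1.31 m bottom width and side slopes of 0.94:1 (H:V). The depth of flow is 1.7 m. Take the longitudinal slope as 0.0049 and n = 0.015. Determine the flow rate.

With bottom width b = 1.31 m and side slope z = 0.94: A = (b + zy)y = (1.31 + 0.94×1.7)×1.7 = 4.944 m²; P = b + 2y√(1+z²) = 1.31 + 2×1.7×1.372 = 5.976 m.
Hydraulic radius R = A/P = 4.944/5.976 = 0.8272 m.
Manning's equation: Q = (1/n) A R^(2/3) S^(1/2) = (1/0.015) × 4.944 × 0.8272^(2/3) × 0.0049^(1/2) = 20.3 m³/s.

Q = 20.3 m³/s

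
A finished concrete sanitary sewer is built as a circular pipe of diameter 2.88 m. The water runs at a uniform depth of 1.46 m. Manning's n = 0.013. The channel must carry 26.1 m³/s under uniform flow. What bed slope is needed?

For a circular section of diameter D = 2.88 m at depth y = 1.46 m, the central angle is θ = 2 arccos(1 − 2y/D) = 3.169 rad. Then A = (D²/8)(θ − sin θ) = 3.315 m² and P = Dθ/2 = 4.564 m.
Hydraulic radius R = A/P = 3.315/4.564 = 0.7263 m.
From Manning's equation, S = [nQ / (1 A R^(2/3))]² = [0.013 × 26.1 / (1 × 3.315 × 0.7263^(2/3))]² = 0.016.

S = 0.016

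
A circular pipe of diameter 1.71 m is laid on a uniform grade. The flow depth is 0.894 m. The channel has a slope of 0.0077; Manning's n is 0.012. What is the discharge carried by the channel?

Q = 5.14 m³/s

For a circular section of diameter D = 1.71 m at depth y = 0.894 m, the central angle is θ = 2 arccos(1 − 2y/D) = 3.233 rad. Then A = (D²/8)(θ − sin θ) = 1.215 m² and P = Dθ/2 = 2.764 m.
Hydraulic radius R = A/P = 1.215/2.764 = 0.4396 m.
Manning's equation: Q = (1/n) A R^(2/3) S^(1/2) = (1/0.012) × 1.215 × 0.4396^(2/3) × 0.0077^(1/2) = 5.14 m³/s.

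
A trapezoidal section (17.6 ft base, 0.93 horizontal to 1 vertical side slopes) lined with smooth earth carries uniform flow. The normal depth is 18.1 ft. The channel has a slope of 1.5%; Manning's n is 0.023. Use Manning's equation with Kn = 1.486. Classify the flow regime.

supercritical

With bottom width b = 17.6 ft and side slope z = 0.93: A = (b + zy)y = (17.6 + 0.93×18.1)×18.1 = 623.2 ft²; P = b + 2y√(1+z²) = 17.6 + 2×18.1×1.366 = 67.04 ft.
Hydraulic radius R = A/P = 623.2/67.04 = 9.297 ft.
V = (1.486/n) R^(2/3) √S = (1.486/0.023) × 9.297^(2/3) × √0.015 = 34.99 ft/s. Hydraulic depth D_h = A/T = 623.2/51.27 = 12.16 ft.
Froude number Fr = V/√(g·D_h) = 34.99/√(32.2×12.16) = 1.77, which is greater than 1, so the flow is supercritical.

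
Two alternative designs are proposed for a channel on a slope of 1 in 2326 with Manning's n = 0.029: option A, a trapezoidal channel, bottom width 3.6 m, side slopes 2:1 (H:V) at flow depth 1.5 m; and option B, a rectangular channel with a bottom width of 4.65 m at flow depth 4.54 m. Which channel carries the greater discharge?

Channel A: With bottom width b = 3.6 m and side slope z = 2: A = (b + zy)y = (3.6 + 2×1.5)×1.5 = 9.9 m²; P = b + 2y√(1+z²) = 3.6 + 2×1.5×2.236 = 10.31 m. Hydraulic radius R = A/P = 9.9/10.31 = 0.9604 m. Q_A = (1/0.029)·9.9·0.9604^(2/3)·√0.0004299 = 6.89 m³/s.
Channel B: Flow area A = b·y = 4.65 × 4.54 = 21.11 m². Wetted perimeter P = b + 2y = 4.65 + 2×4.54 = 13.73 m. Hydraulic radius R = A/P = 21.11/13.73 = 1.538 m. Q_B = (1/0.029)·21.11·1.538^(2/3)·√0.0004299 = 20.11 m³/s.
Q_A = 6.89 m³/s vs Q_B = 20.11 m³/s, so channel B carries more.

channel B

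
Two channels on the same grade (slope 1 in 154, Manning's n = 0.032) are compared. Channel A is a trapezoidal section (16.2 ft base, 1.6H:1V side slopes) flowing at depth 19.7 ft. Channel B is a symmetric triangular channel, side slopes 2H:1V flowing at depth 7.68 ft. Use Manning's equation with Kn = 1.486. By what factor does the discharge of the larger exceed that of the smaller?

Channel A: With bottom width b = 16.2 ft and side slope z = 1.6: A = (b + zy)y = (16.2 + 1.6×19.7)×19.7 = 940.1 ft²; P = b + 2y√(1+z²) = 16.2 + 2×19.7×1.887 = 90.54 ft. Hydraulic radius R = A/P = 940.1/90.54 = 10.38 ft. Q_A = (1.486/0.032)·940.1·10.38^(2/3)·√0.006494 = 16740 ft³/s.
Channel B: For a triangular section with side slope z = 2: A = zy² = 2×7.68² = 118 ft²; P = 2y√(1+z²) = 2×7.68×2.236 = 34.35 ft. Hydraulic radius R = A/P = 118/34.35 = 3.435 ft. Q_B = (1.486/0.032)·118·3.435^(2/3)·√0.006494 = 1005 ft³/s.
The larger discharge is 16740 ft³/s and the smaller is 1005 ft³/s; the ratio is 16.7.

16.7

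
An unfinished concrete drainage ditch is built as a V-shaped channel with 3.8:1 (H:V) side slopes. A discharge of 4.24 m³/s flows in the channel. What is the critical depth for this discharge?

At critical depth, Q² T / (g A³) = 1, i.e. A³/T = Q²/g = 4.24²/9.81 = 1.833.
Try y = 0.56 m: A³/T = 0.3976 — too small.
Try y = 0.919 m: A³/T = 4.733 — too large.
Try y = 0.76 m: A³/T = 1.831 — ≈ 1.833.

y_c = 0.76 m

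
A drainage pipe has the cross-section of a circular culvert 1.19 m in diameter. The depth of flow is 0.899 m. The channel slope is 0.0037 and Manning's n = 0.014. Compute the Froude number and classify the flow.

For a circular section of diameter D = 1.19 m at depth y = 0.899 m, the central angle is θ = 2 arccos(1 − 2y/D) = 4.214 rad. Then A = (D²/8)(θ − sin θ) = 0.9014 m² and P = Dθ/2 = 2.507 m.
Hydraulic radius R = A/P = 0.9014/2.507 = 0.3595 m.
V = (1/n) R^(2/3) √S = (1/0.014) × 0.3595^(2/3) × √0.0037 = 2.197 m/s. Hydraulic depth D_h = A/T = 0.9014/1.023 = 0.8812 m.
Froude number Fr = V/√(g·D_h) = 2.197/√(9.81×0.8812) = 0.747, which is less than 1, so the flow is subcritical.

subcritical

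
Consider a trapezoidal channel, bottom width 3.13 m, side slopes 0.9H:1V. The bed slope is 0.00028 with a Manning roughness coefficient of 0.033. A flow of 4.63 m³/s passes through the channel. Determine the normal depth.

Manning's equation rearranged: A R^(2/3) = nQ / (1·√S) = 0.033 × 4.63 / (√0.00028) = 9.131.
Trying y = 1.5 m: A R^(2/3) = 6.438 — too small.
Trying y = 2.02 m: A R^(2/3) = 11.08 — too large.
Trying y = 1.82 m: A R^(2/3) = 9.141 — ≈ 9.131.

y_n = 1.82 m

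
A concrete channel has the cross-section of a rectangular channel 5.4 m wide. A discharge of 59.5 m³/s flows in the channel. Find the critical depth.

y_c = 2.31 m

For a rectangular channel, critical depth y_c = (q²/g)^(1/3) where q = Q/b = 59.5/5.4 = 11.02 m²/s.
So y_c = (11.02²/9.81)^(1/3) = 2.31 m.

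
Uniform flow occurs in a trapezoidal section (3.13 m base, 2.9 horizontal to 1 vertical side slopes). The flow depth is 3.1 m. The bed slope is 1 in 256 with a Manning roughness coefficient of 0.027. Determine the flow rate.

Q = 124 m³/s

With bottom width b = 3.13 m and side slope z = 2.9: A = (b + zy)y = (3.13 + 2.9×3.1)×3.1 = 37.57 m²; P = b + 2y√(1+z²) = 3.13 + 2×3.1×3.068 = 22.15 m.
Hydraulic radius R = A/P = 37.57/22.15 = 1.696 m.
Manning's equation: Q = (1/n) A R^(2/3) S^(1/2) = (1/0.027) × 37.57 × 1.696^(2/3) × 0.003906^(1/2) = 124 m³/s.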